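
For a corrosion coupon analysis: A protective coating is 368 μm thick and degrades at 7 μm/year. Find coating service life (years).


Service life = thickness / degradation rate
Life = 368 / 7 = 52.6 years

52.6 years


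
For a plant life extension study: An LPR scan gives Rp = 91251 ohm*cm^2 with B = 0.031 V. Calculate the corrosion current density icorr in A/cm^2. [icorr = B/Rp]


Apply the Stern-Geary relation: icorr = B / Rp
icorr = 0.031 / 91251 = 3.397×10^-7 A/cm^2

3.397×10^-7 A/cm^2


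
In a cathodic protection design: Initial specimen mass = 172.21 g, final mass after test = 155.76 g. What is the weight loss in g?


Weight loss = initial − final
WL = 172.21 − 155.76 = 16.45 g

16.45 g


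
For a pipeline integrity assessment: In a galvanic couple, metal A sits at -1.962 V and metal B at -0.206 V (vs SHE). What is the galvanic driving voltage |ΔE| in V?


Driving voltage is the absolute potential difference.
|ΔE| = |-1.962 − (-0.206)| = 1.756 V

1.756 V


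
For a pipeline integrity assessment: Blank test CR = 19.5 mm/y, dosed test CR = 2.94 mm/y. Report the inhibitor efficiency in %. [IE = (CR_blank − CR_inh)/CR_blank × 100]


Apply the inhibitor-efficiency definition: IE = (CR_blank − CR_inh)/CR_blank × 100
IE = (19.5 − 2.94) / 19.5 × 100
IE = 16.56 / 19.5 × 100 = 84.9 %

84.9 %


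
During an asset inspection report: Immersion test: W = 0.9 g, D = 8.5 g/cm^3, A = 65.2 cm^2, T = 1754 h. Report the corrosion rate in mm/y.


Apply the mm/y weight-loss relation: CR = 87600 * W / (D * A * T)
Numerator: 87600 * 0.9 = 78840.0
Denominator: 8.5 * 65.2 * 1754 = 972066.8
CR = 78840.0 / 972066.8 = 0.0811 mm/y

0.0811 mm/y


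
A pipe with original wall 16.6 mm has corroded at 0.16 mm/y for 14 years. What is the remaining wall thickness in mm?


Remaining wall = original − CR × time
t = 16.6 − 0.16*14 = 16.6 − 2.24 = 14.36 mm

14.36 mm


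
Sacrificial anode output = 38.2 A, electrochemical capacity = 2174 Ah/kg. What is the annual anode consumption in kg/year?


Annual consumption = current * hours per year / capacity
Rate = 38.2 * 8760 / 2174 = 153.9 kg/year

153.9 kg/year


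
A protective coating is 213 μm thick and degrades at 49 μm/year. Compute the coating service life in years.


Service life = thickness / degradation rate
Life = 213 / 49 = 4.3 years

4.3 years


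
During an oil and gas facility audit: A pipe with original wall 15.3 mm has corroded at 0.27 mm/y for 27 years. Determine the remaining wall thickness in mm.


Remaining wall = original − CR × time
t = 15.3 − 0.27*27 = 15.3 − 7.29 = 8.01 mm

8.01 mm


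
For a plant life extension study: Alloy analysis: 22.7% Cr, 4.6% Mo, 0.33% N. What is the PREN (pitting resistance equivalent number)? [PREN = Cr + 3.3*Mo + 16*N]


Apply the PREN formula: PREN = Cr + 3.3*Mo + 16*N
PREN = 22.7 + 3.3*4.6 + 16*0.33
PREN = 22.7 + 15.18 + 5.28 = 43.16

43.16


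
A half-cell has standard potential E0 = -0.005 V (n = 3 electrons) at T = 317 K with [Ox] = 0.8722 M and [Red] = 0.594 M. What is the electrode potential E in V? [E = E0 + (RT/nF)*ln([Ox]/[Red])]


Apply the Nernst equation: E = E0 + (RT/nF)*ln([Ox]/[Red])
Step 1: RT/nF = 8.314*317/(3*96485) = 0.00910517 V
Step 2: [Ox]/[Red] = 0.8722/0.594 = 1.46835
Step 3: ln(1.46835) = 0.384139
Step 4: correction = 0.00910517 * 0.384139 = 0.0035 V
E = -0.005 + 0.0035 = -0.0015 V

-0.0015 V


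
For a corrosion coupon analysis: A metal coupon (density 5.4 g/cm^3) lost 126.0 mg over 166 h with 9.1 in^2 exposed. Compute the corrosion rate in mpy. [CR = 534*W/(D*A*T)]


Apply the mpy weight-loss relation: CR = 534 * W / (D * A * T)
Numerator: 534 * 126.0 = 67284.0
Denominator: 5.4 * 9.1 * 166 = 8157.24
CR = 67284.0 / 8157.24 = 8.248 mpy

8.248 mpy


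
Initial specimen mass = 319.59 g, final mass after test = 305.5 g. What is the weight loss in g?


Weight loss = initial − final
WL = 319.59 − 305.5 = 14.09 g

14.09 g


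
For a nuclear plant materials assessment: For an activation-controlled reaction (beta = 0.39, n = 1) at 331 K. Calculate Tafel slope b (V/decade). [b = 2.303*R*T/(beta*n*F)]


Apply the Tafel slope relation: b = 2.303*R*T/(beta*n*F)
Numerator: 2.303 * 8.314 * 331 = 6337.7
Denominator: 0.39 * 1 * 96485 = 37629.15
b = 6337.7 / 37629.15 = 0.1684 V/decade

0.1684 V/decade


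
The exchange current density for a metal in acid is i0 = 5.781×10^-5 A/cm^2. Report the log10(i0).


i0 = 5.781×10^-5 A/cm^2
log10(i0) = -4.238

-4.238


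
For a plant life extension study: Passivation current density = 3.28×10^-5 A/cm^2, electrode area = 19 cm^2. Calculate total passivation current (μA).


I = i_pass * A, then convert A → μA (×10^6)
I = 3.28×10^-5 * 19 * 10^6 = 623.2 μA

623.2 μA


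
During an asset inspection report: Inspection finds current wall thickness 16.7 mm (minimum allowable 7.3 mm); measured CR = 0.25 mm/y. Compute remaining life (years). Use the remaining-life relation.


Apply the remaining-life relation: RL = (t_current − t_min) / CR
RL = (16.7 − 7.3) / 0.25 = 9.4 / 0.25 = 37.6 years

37.6 years


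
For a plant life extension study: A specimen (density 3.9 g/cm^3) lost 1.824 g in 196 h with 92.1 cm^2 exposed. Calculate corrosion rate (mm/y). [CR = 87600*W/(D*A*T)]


Apply the mm/y weight-loss relation: CR = 87600 * W / (D * A * T)
Numerator: 87600 * 1.824 = 159782.4
Denominator: 3.9 * 92.1 * 196 = 70401.24
CR = 159782.4 / 70401.24 = 2.269596 mm/y

2.269596 mm/y


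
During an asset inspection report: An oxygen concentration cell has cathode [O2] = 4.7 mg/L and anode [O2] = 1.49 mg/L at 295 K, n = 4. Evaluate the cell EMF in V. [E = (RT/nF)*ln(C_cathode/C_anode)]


Apply the Nernst concentration-cell relation: E = (RT/nF)*ln(C_cathode/C_anode)
RT/nF = 8.314*295/(4*96485) = 0.00635495 V
ln(4.7/1.49) = 1.14879
E = 0.00635495 * 1.14879 = 0.0073 V

0.0073 V


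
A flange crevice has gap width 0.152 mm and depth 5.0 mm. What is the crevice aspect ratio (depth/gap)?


Aspect ratio = depth / gap
Ratio = 5.0 / 0.152 = 32.9

32.9


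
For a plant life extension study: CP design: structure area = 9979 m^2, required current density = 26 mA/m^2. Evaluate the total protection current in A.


I = area * current density, then convert mA → A (÷1000)
I = 9979 * 26 / 1000 = 259.45 A

259.45 A


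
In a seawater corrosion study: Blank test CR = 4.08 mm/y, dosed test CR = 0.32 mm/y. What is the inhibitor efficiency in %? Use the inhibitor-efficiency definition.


Apply the inhibitor-efficiency definition: IE = (CR_blank − CR_inh)/CR_blank × 100
IE = (4.08 − 0.32) / 4.08 × 100
IE = 3.76 / 4.08 × 100 = 92.2 %

92.2 %


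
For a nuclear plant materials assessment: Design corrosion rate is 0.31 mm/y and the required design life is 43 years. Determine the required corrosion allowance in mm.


Corrosion allowance = CR × design life
CA = 0.31 * 43 = 13.33 mm

13.33 mm


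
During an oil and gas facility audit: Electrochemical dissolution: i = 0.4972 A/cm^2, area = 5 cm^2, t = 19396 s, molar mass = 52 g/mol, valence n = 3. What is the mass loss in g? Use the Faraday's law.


Apply Faraday's law: m = i*A*t*M / (n*F)
Total charge passed Q = i*A*t = 0.4972*5*19396 = 48218.456 C
m = Q*M/(n*F) = 48218.456*52/(3*96485) = 8.662 g

8.662 g


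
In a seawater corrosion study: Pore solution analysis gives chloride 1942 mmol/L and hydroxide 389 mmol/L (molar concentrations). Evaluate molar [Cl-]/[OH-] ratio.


Threshold parameter = [Cl-] / [OH-] (molar basis; both in mmol/L, so units cancel)
Ratio = 1942 / 389 = 4.99

4.99


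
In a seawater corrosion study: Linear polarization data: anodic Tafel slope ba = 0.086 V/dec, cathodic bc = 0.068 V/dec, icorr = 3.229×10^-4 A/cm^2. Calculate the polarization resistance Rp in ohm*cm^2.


Apply the Stern-Geary equation: Rp = ba*bc / (2.303*icorr*(ba+bc))
ba*bc = 0.086*0.068 = 0.005848
ba+bc = 0.154; 2.303*icorr*(ba+bc) = 2.303*3.229×10^-4*0.154 = 1.1452036×10^-4
Rp = 0.005848 / 1.1452036×10^-4 = 51.07 ohm*cm^2

51.07 ohm*cm^2


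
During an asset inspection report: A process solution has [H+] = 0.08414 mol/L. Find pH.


pH = −log10[H+]
pH = −log10(0.08414) = 1.07

1.07


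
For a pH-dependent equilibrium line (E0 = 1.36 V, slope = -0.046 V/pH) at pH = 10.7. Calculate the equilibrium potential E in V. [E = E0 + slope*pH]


Apply the Pourbaix line equation: E = E0 + slope*pH
E = 1.36 + (-0.046)*10.7 = 1.36 + (-0.4922) = 0.8678 V
Rounded to 3 decimal places: E = 0.868 V

0.868 V


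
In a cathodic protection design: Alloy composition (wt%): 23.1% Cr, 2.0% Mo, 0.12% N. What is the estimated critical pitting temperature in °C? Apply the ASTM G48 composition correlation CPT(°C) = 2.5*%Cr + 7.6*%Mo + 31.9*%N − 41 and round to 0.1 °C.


Apply the ASTM G48 empirical CPT estimate: CPT(°C) = 2.5*%Cr + 7.6*%Mo + 31.9*%N − 41
2.5*23.1 = 57.75; 7.6*2.0 = 15.2; 31.9*0.12 = 3.828
CPT = 57.75 + 15.2 + 3.828 − 41 = 35.778 °C
Rounded to 0.1 °C: CPT ≈ 35.8 °C

35.8 °C


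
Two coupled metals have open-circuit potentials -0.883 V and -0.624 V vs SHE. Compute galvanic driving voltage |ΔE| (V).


Driving voltage is the absolute potential difference.
|ΔE| = |-0.883 − (-0.624)| = 0.259 V

0.259 V


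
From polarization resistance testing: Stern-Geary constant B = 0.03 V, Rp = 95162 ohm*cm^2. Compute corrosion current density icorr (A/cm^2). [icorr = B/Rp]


Apply the Stern-Geary relation: icorr = B / Rp
icorr = 0.03 / 95162 = 3.153×10^-7 A/cm^2

3.153×10^-7 A/cm^2


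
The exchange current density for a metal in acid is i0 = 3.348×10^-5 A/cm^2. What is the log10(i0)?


i0 = 3.348×10^-5 A/cm^2
log10(i0) = -4.475

-4.475


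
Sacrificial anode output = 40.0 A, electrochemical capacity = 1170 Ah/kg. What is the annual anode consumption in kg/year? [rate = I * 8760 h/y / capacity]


Annual consumption = current * hours per year / capacity
Rate = 40.0 * 8760 / 1170 = 299.5 kg/year

299.5 kg/year


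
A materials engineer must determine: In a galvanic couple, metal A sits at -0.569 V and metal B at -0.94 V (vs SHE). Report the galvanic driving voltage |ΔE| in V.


Driving voltage is the absolute potential difference.
|ΔE| = |-0.569 − (-0.94)| = 0.371 V

0.371 V


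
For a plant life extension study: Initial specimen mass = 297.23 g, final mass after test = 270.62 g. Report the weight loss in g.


Weight loss = initial − final
WL = 297.23 − 270.62 = 26.61 g

26.61 g


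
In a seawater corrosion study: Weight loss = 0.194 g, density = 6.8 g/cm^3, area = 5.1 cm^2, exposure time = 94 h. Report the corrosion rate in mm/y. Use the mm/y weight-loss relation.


Apply the mm/y weight-loss relation: CR = 87600 * W / (D * A * T)
Numerator: 87600 * 0.194 = 16994.4
Denominator: 6.8 * 5.1 * 94 = 3259.92
CR = 16994.4 / 3259.92 = 5.21313 mm/y

5.21313 mm/y


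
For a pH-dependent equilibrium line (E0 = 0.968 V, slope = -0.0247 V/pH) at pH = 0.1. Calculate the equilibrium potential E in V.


Apply the Pourbaix line equation: E = E0 + slope*pH
E = 0.968 + (-0.0247)*0.1 = 0.968 + (-0.00247) = 0.96553 V
Rounded to 3 decimal places: E = 0.966 V

0.966 V


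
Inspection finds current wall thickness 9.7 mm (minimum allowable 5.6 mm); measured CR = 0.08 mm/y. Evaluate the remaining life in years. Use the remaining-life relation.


Apply the remaining-life relation: RL = (t_current − t_min) / CR
RL = (9.7 − 5.6) / 0.08 = 4.1 / 0.08 = 51.3 years

51.3 years


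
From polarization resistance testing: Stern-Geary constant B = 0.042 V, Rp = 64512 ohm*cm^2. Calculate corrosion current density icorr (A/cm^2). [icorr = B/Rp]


Apply the Stern-Geary relation: icorr = B / Rp
icorr = 0.042 / 64512 = 6.51×10^-7 A/cm^2

6.51×10^-7 A/cm^2


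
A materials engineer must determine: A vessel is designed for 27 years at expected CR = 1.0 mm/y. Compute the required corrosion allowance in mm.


Corrosion allowance = CR × design life
CA = 1.0 * 27 = 27.0 mm

27.0 mm


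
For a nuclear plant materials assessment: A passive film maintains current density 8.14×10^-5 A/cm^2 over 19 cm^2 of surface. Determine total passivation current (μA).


I = i_pass * A, then convert A → μA (×10^6)
I = 8.14×10^-5 * 19 * 10^6 = 1546.6 μA

1546.6 μA


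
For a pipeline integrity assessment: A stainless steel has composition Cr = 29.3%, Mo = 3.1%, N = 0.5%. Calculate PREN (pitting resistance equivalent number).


Apply the PREN formula: PREN = Cr + 3.3*Mo + 16*N
PREN = 29.3 + 3.3*3.1 + 16*0.5
PREN = 29.3 + 10.23 + 8.0 = 47.53

47.53


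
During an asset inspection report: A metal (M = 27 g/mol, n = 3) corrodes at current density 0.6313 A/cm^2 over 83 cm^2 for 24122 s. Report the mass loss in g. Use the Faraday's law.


Apply Faraday's law: m = i*A*t*M / (n*F)
Total charge passed Q = i*A*t = 0.6313*83*24122 = 1263942.1438 C
m = Q*M/(n*F) = 1263942.1438*27/(3*96485) = 117.899 g

117.899 g


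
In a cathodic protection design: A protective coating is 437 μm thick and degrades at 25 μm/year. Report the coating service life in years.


Service life = thickness / degradation rate
Life = 437 / 25 = 17.5 years

17.5 years


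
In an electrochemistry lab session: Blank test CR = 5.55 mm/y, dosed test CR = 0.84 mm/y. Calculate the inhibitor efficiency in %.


Apply the inhibitor-efficiency definition: IE = (CR_blank − CR_inh)/CR_blank × 100
IE = (5.55 − 0.84) / 5.55 × 100
IE = 4.71 / 5.55 × 100 = 84.9 %

84.9 %


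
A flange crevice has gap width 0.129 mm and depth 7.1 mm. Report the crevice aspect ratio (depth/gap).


Aspect ratio = depth / gap
Ratio = 7.1 / 0.129 = 55.0

55.0


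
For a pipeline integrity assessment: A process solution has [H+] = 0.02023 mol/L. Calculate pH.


pH = −log10[H+]
pH = −log10(0.02023) = 1.69

1.69


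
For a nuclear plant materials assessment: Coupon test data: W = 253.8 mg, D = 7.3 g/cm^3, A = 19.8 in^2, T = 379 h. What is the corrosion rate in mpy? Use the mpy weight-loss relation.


Apply the mpy weight-loss relation: CR = 534 * W / (D * A * T)
Numerator: 534 * 253.8 = 135529.2
Denominator: 7.3 * 19.8 * 379 = 54780.66
CR = 135529.2 / 54780.66 = 2.47403 mpy

2.47403 mpy


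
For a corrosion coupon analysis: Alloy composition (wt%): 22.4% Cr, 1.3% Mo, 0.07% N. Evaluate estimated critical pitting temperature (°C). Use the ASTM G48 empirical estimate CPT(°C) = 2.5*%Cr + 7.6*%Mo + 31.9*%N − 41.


Apply the ASTM G48 empirical CPT estimate: CPT(°C) = 2.5*%Cr + 7.6*%Mo + 31.9*%N − 41
2.5*22.4 = 56; 7.6*1.3 = 9.88; 31.9*0.07 = 2.233
CPT = 56 + 9.88 + 2.233 − 41 = 27.113 °C
Rounded to 0.1 °C: CPT ≈ 27.1 °C

27.1 °C


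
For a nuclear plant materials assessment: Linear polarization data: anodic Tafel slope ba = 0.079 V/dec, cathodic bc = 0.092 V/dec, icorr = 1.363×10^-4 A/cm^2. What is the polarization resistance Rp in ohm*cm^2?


Apply the Stern-Geary equation: Rp = ba*bc / (2.303*icorr*(ba+bc))
ba*bc = 0.079*0.092 = 0.007268
ba+bc = 0.171; 2.303*icorr*(ba+bc) = 2.303*1.363×10^-4*0.171 = 5.3676712×10^-5
Rp = 0.007268 / 5.3676712×10^-5 = 135.4 ohm*cm^2

135.4 ohm*cm^2


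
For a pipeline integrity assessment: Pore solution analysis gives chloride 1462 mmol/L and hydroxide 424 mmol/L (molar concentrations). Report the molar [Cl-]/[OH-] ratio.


Threshold parameter = [Cl-] / [OH-] (molar basis; both in mmol/L, so units cancel)
Ratio = 1462 / 424 = 3.45

3.45


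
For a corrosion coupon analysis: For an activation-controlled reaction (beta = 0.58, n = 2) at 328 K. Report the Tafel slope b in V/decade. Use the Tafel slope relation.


Apply the Tafel slope relation: b = 2.303*R*T/(beta*n*F)
Numerator: 2.303 * 8.314 * 328 = 6280.26
Denominator: 0.58 * 2 * 96485 = 111922.6
b = 6280.26 / 111922.6 = 0.056 V/decade

0.056 V/decade


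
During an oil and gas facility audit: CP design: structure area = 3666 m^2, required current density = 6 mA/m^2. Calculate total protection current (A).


I = area * current density, then convert mA → A (÷1000)
I = 3666 * 6 / 1000 = 22.0 A

22.0 A


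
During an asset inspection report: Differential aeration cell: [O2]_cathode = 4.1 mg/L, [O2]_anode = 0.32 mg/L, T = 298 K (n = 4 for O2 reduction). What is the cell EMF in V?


Apply the Nernst concentration-cell relation: E = (RT/nF)*ln(C_cathode/C_anode)
RT/nF = 8.314*298/(4*96485) = 0.00641958 V
ln(4.1/0.32) = 2.55042
E = 0.00641958 * 2.55042 = 0.01637 V

0.01637 V


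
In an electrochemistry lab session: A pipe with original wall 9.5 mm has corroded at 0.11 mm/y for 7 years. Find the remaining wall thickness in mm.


Remaining wall = original − CR × time
t = 9.5 − 0.11*7 = 9.5 − 0.77 = 8.73 mm

8.73 mm


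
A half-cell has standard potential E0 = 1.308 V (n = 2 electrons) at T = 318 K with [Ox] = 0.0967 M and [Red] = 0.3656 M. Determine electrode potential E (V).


Apply the Nernst equation: E = E0 + (RT/nF)*ln([Ox]/[Red])
Step 1: RT/nF = 8.314*318/(2*96485) = 0.01370084 V
Step 2: [Ox]/[Red] = 0.0967/0.3656 = 0.264497
Step 3: ln(0.264497) = -1.329925
Step 4: correction = 0.01370084 * -1.329925 = -0.018 V
E = 1.308 + -0.018 = 1.29 V

1.29 V


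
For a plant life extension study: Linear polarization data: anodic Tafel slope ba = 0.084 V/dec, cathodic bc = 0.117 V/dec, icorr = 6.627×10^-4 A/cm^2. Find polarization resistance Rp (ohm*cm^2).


Apply the Stern-Geary equation: Rp = ba*bc / (2.303*icorr*(ba+bc))
ba*bc = 0.084*0.117 = 0.009828
ba+bc = 0.201; 2.303*icorr*(ba+bc) = 2.303*6.627×10^-4*0.201 = 3.0676582×10^-4
Rp = 0.009828 / 3.0676582×10^-4 = 32.0 ohm*cm^2

32.0 ohm*cm^2


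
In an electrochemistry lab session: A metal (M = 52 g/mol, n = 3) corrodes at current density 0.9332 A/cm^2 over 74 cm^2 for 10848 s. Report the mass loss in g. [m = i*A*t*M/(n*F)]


Apply Faraday's law: m = i*A*t*M / (n*F)
Total charge passed Q = i*A*t = 0.9332*74*10848 = 749128.1664 C
m = Q*M/(n*F) = 749128.1664*52/(3*96485) = 134.5793 g

134.5793 g


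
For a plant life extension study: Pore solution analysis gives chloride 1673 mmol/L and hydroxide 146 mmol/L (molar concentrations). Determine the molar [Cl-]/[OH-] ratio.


Threshold parameter = [Cl-] / [OH-] (molar basis; both in mmol/L, so units cancel)
Ratio = 1673 / 146 = 11.46

11.46


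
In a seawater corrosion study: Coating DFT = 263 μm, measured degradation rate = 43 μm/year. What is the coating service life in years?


Service life = thickness / degradation rate
Life = 263 / 43 = 6.1 years

6.1 years


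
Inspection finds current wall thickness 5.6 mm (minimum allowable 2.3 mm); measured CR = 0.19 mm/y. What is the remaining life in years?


Apply the remaining-life relation: RL = (t_current − t_min) / CR
RL = (5.6 − 2.3) / 0.19 = 3.3 / 0.19 = 17.4 years

17.4 years


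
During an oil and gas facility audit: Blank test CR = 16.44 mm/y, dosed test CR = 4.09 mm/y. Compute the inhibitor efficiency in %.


Apply the inhibitor-efficiency definition: IE = (CR_blank − CR_inh)/CR_blank × 100
IE = (16.44 − 4.09) / 16.44 × 100
IE = 12.35 / 16.44 × 100 = 75.1 %

75.1 %


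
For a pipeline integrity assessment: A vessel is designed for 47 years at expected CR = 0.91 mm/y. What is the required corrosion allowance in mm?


Corrosion allowance = CR × design life
CA = 0.91 * 47 = 42.77 mm

42.77 mm


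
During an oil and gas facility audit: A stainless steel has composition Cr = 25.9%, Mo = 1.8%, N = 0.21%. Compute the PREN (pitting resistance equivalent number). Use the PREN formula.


Apply the PREN formula: PREN = Cr + 3.3*Mo + 16*N
PREN = 25.9 + 3.3*1.8 + 16*0.21
PREN = 25.9 + 5.94 + 3.36 = 35.2

35.2


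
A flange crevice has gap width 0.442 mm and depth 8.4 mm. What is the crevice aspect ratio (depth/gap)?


Aspect ratio = depth / gap
Ratio = 8.4 / 0.442 = 19.0

19.0


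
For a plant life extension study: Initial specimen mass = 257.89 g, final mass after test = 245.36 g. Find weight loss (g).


Weight loss = initial − final
WL = 257.89 − 245.36 = 12.53 g

12.53 g


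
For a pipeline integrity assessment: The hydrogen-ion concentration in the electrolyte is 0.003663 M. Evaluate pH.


pH = −log10[H+]
pH = −log10(0.003663) = 2.44

2.44


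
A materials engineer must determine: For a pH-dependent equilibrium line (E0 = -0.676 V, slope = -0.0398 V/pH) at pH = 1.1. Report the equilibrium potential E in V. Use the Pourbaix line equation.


Apply the Pourbaix line equation: E = E0 + slope*pH
E = -0.676 + (-0.0398)*1.1 = -0.676 + (-0.04378) = -0.71978 V
Rounded to 3 decimal places: E = -0.720 V

-0.720 V


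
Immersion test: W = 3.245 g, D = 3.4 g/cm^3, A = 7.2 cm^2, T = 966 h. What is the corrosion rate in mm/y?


Apply the mm/y weight-loss relation: CR = 87600 * W / (D * A * T)
Numerator: 87600 * 3.245 = 284262.0
Denominator: 3.4 * 7.2 * 966 = 23647.68
CR = 284262.0 / 23647.68 = 12.02071 mm/y

12.02071 mm/y


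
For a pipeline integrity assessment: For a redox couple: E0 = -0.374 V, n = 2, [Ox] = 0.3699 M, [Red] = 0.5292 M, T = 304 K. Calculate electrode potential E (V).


Apply the Nernst equation: E = E0 + (RT/nF)*ln([Ox]/[Red])
Step 1: RT/nF = 8.314*304/(2*96485) = 0.01309766 V
Step 2: [Ox]/[Red] = 0.3699/0.5292 = 0.69898
Step 3: ln(0.69898) = -0.358133
Step 4: correction = 0.01309766 * -0.358133 = -0.005 V
E = -0.374 + -0.005 = -0.379 V

-0.379 V


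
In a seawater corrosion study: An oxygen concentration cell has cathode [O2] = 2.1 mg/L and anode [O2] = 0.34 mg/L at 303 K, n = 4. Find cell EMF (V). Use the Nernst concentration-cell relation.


Apply the Nernst concentration-cell relation: E = (RT/nF)*ln(C_cathode/C_anode)
RT/nF = 8.314*303/(4*96485) = 0.00652729 V
ln(2.1/0.34) = 1.82075
E = 0.00652729 * 1.82075 = 0.01188 V

0.01188 V


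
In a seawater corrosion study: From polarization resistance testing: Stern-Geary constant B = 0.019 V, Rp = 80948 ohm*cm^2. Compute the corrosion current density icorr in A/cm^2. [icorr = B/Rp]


Apply the Stern-Geary relation: icorr = B / Rp
icorr = 0.019 / 80948 = 2.347×10^-7 A/cm^2

2.347×10^-7 A/cm^2


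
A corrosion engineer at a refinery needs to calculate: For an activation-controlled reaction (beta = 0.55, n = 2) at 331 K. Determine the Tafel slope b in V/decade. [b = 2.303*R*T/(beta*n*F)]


Apply the Tafel slope relation: b = 2.303*R*T/(beta*n*F)
Numerator: 2.303 * 8.314 * 331 = 6337.7
Denominator: 0.55 * 2 * 96485 = 106133.5
b = 6337.7 / 106133.5 = 0.06 V/decade

0.06 V/decade


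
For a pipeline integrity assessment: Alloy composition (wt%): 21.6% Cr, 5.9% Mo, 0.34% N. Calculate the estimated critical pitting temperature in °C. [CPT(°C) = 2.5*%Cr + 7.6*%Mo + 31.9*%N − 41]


Apply the ASTM G48 empirical CPT estimate: CPT(°C) = 2.5*%Cr + 7.6*%Mo + 31.9*%N − 41
2.5*21.6 = 54; 7.6*5.9 = 44.84; 31.9*0.34 = 10.846
CPT = 54 + 44.84 + 10.846 − 41 = 68.686 °C
Rounded to 0.1 °C: CPT ≈ 68.7 °C

68.7 °C


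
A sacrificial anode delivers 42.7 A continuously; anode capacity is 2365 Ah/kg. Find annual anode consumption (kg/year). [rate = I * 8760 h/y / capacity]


Annual consumption = current * hours per year / capacity
Rate = 42.7 * 8760 / 2365 = 158.2 kg/year

158.2 kg/year


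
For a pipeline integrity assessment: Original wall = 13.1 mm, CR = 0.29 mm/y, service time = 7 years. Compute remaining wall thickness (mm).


Remaining wall = original − CR × time
t = 13.1 − 0.29*7 = 13.1 − 2.03 = 11.07 mm

11.07 mm


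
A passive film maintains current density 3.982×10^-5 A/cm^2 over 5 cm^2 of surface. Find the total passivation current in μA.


I = i_pass * A, then convert A → μA (×10^6)
I = 3.982×10^-5 * 5 * 10^6 = 199.1 μA

199.1 μA


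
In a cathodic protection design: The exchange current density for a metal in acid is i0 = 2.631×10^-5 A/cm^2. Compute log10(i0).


i0 = 2.631×10^-5 A/cm^2
log10(i0) = -4.58

-4.58


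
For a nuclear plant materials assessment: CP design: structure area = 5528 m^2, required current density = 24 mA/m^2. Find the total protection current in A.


I = area * current density, then convert mA → A (÷1000)
I = 5528 * 24 / 1000 = 132.67 A

132.67 A


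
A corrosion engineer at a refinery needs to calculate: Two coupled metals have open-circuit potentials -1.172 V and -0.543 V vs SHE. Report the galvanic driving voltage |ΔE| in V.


Driving voltage is the absolute potential difference.
|ΔE| = |-1.172 − (-0.543)| = 0.629 V

0.629 V


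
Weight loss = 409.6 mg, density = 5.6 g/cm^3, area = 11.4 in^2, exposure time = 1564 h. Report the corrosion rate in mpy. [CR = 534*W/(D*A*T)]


Apply the mpy weight-loss relation: CR = 534 * W / (D * A * T)
Numerator: 534 * 409.6 = 218726.4
Denominator: 5.6 * 11.4 * 1564 = 99845.76
CR = 218726.4 / 99845.76 = 2.19064 mpy

2.19064 mpy


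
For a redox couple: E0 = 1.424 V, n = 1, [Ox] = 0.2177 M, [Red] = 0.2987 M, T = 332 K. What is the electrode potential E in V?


Apply the Nernst equation: E = E0 + (RT/nF)*ln([Ox]/[Red])
Step 1: RT/nF = 8.314*332/(1*96485) = 0.02860805 V
Step 2: [Ox]/[Red] = 0.2177/0.2987 = 0.728825
Step 3: ln(0.728825) = -0.316322
Step 4: correction = 0.02860805 * -0.316322 = -0.009 V
E = 1.424 + -0.009 = 1.415 V

1.415 V


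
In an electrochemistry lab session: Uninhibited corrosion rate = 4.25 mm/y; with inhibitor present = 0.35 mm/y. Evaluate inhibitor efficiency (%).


Apply the inhibitor-efficiency definition: IE = (CR_blank − CR_inh)/CR_blank × 100
IE = (4.25 − 0.35) / 4.25 × 100
IE = 3.9 / 4.25 × 100 = 91.8 %

91.8 %


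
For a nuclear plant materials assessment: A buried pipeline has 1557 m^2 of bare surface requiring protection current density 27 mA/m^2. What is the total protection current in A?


I = area * current density, then convert mA → A (÷1000)
I = 1557 * 27 / 1000 = 42.04 A

42.04 A


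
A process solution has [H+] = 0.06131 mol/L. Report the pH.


pH = −log10[H+]
pH = −log10(0.06131) = 1.21

1.21


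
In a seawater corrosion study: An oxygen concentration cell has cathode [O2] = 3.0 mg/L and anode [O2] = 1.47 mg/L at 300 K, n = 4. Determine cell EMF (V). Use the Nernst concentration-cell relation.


Apply the Nernst concentration-cell relation: E = (RT/nF)*ln(C_cathode/C_anode)
RT/nF = 8.314*300/(4*96485) = 0.00646266 V
ln(3.0/1.47) = 0.71335
E = 0.00646266 * 0.71335 = 0.00461 V

0.00461 V


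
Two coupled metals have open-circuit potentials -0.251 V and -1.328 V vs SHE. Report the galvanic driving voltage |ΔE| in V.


Driving voltage is the absolute potential difference.
|ΔE| = |-0.251 − (-1.328)| = 1.077 V

1.077 V


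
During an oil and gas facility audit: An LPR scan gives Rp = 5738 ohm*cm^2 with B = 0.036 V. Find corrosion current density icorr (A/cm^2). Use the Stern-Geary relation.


Apply the Stern-Geary relation: icorr = B / Rp
icorr = 0.036 / 5738 = 6.274×10^-6 A/cm^2

6.274×10^-6 A/cm^2


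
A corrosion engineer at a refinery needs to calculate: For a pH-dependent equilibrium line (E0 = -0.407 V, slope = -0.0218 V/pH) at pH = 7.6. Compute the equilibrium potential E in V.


Apply the Pourbaix line equation: E = E0 + slope*pH
E = -0.407 + (-0.0218)*7.6 = -0.407 + (-0.16568) = -0.57268 V
Rounded to 4 decimal places: E = -0.5727 V

-0.5727 V


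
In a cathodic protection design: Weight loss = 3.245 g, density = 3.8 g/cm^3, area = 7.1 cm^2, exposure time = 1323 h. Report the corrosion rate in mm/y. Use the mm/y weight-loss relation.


Apply the mm/y weight-loss relation: CR = 87600 * W / (D * A * T)
Numerator: 87600 * 3.245 = 284262.0
Denominator: 3.8 * 7.1 * 1323 = 35694.54
CR = 284262.0 / 35694.54 = 7.96374 mm/y

7.96374 mm/y


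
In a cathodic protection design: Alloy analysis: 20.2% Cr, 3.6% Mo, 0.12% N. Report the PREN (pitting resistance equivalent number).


Apply the PREN formula: PREN = Cr + 3.3*Mo + 16*N
PREN = 20.2 + 3.3*3.6 + 16*0.12
PREN = 20.2 + 11.88 + 1.92 = 34.0

34.0


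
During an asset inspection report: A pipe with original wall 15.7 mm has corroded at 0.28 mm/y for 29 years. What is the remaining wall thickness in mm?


Remaining wall = original − CR × time
t = 15.7 − 0.28*29 = 15.7 − 8.12 = 7.58 mm

7.58 mm


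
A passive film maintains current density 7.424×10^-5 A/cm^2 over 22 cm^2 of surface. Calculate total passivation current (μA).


I = i_pass * A, then convert A → μA (×10^6)
I = 7.424×10^-5 * 22 * 10^6 = 1633.28 μA

1633.28 μA


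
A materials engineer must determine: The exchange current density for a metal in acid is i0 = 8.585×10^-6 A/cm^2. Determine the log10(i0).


i0 = 8.585×10^-6 A/cm^2
log10(i0) = -5.066

-5.066


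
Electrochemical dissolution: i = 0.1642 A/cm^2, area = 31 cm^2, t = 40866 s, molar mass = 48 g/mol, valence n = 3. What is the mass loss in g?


Apply Faraday's law: m = i*A*t*M / (n*F)
Total charge passed Q = i*A*t = 0.1642*31*40866 = 208016.1132 C
m = Q*M/(n*F) = 208016.1132*48/(3*96485) = 34.495 g

34.495 g


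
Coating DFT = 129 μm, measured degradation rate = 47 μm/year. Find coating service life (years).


Service life = thickness / degradation rate
Life = 129 / 47 = 2.7 years

2.7 years


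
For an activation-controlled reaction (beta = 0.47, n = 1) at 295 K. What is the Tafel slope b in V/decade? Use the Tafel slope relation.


Apply the Tafel slope relation: b = 2.303*R*T/(beta*n*F)
Numerator: 2.303 * 8.314 * 295 = 5648.41
Denominator: 0.47 * 1 * 96485 = 45347.95
b = 5648.41 / 45347.95 = 0.125 V/decade

0.125 V/decade


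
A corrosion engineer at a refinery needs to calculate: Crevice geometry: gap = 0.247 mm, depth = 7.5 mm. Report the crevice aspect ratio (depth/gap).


Aspect ratio = depth / gap
Ratio = 7.5 / 0.247 = 30.4

30.4


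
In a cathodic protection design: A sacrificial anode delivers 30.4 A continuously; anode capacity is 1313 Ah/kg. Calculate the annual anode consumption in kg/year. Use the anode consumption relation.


Annual consumption = current * hours per year / capacity
Rate = 30.4 * 8760 / 1313 = 202.8 kg/year

202.8 kg/year


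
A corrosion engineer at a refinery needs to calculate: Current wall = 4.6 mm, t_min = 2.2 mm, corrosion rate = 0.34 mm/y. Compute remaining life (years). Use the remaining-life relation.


Apply the remaining-life relation: RL = (t_current − t_min) / CR
RL = (4.6 − 2.2) / 0.34 = 2.4 / 0.34 = 7.1 years

7.1 years


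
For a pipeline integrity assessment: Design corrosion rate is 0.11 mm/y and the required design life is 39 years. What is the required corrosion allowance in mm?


Corrosion allowance = CR × design life
CA = 0.11 * 39 = 4.29 mm

4.29 mm


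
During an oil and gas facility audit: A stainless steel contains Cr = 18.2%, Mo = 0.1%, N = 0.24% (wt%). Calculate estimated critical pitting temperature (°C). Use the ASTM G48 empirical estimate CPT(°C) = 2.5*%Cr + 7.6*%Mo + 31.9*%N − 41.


Apply the ASTM G48 empirical CPT estimate: CPT(°C) = 2.5*%Cr + 7.6*%Mo + 31.9*%N − 41
2.5*18.2 = 45.5; 7.6*0.1 = 0.76; 31.9*0.24 = 7.656
CPT = 45.5 + 0.76 + 7.656 − 41 = 12.916 °C
Rounded to 0.1 °C: CPT ≈ 12.9 °C

12.9 °C


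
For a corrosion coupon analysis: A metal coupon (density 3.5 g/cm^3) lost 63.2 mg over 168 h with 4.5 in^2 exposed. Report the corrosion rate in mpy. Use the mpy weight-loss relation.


Apply the mpy weight-loss relation: CR = 534 * W / (D * A * T)
Numerator: 534 * 63.2 = 33748.8
Denominator: 3.5 * 4.5 * 168 = 2646.0
CR = 33748.8 / 2646.0 = 12.755 mpy

12.755 mpy


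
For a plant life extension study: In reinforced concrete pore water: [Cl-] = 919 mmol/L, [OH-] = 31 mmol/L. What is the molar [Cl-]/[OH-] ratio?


Threshold parameter = [Cl-] / [OH-] (molar basis; both in mmol/L, so units cancel)
Ratio = 919 / 31 = 29.65

29.65


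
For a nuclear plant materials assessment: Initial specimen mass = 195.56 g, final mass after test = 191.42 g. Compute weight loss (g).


Weight loss = initial − final
WL = 195.56 − 191.42 = 4.14 g

4.14 g


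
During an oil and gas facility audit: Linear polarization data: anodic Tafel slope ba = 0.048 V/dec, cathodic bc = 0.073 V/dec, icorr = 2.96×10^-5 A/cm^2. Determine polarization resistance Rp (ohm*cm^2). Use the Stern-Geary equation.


Apply the Stern-Geary equation: Rp = ba*bc / (2.303*icorr*(ba+bc))
ba*bc = 0.048*0.073 = 0.003504
ba+bc = 0.121; 2.303*icorr*(ba+bc) = 2.303*2.96×10^-5*0.121 = 8.2484248×10^-6
Rp = 0.003504 / 8.2484248×10^-6 = 424.8 ohm*cm^2

424.8 ohm*cm^2


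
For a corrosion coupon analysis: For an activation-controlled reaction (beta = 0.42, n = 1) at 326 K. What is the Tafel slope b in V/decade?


Apply the Tafel slope relation: b = 2.303*R*T/(beta*n*F)
Numerator: 2.303 * 8.314 * 326 = 6241.97
Denominator: 0.42 * 1 * 96485 = 40523.7
b = 6241.97 / 40523.7 = 0.154 V/decade

0.154 V/decade


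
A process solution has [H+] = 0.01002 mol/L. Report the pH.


pH = −log10[H+]
pH = −log10(0.01002) = 2.0

2.0


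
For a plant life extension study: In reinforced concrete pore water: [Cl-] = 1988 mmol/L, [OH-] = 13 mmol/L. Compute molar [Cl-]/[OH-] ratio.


Threshold parameter = [Cl-] / [OH-] (molar basis; both in mmol/L, so units cancel)
Ratio = 1988 / 13 = 152.92

152.92


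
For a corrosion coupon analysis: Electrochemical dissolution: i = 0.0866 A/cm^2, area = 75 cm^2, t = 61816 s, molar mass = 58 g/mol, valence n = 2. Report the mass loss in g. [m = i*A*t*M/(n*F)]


Apply Faraday's law: m = i*A*t*M / (n*F)
Total charge passed Q = i*A*t = 0.0866*75*61816 = 401494.92 C
m = Q*M/(n*F) = 401494.92*58/(2*96485) = 120.675 g

120.675 g


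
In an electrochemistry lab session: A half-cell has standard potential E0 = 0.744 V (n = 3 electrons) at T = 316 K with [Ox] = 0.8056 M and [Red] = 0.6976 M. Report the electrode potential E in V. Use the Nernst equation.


Apply the Nernst equation: E = E0 + (RT/nF)*ln([Ox]/[Red])
Step 1: RT/nF = 8.314*316/(3*96485) = 0.00907645 V
Step 2: [Ox]/[Red] = 0.8056/0.6976 = 1.154817
Step 3: ln(1.154817) = 0.143942
Step 4: correction = 0.00907645 * 0.143942 = 0.001 V
E = 0.744 + 0.001 = 0.745 V

0.745 V


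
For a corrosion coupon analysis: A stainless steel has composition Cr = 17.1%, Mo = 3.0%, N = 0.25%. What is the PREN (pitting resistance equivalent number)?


Apply the PREN formula: PREN = Cr + 3.3*Mo + 16*N
PREN = 17.1 + 3.3*3.0 + 16*0.25
PREN = 17.1 + 9.9 + 4.0 = 31.0

31.0


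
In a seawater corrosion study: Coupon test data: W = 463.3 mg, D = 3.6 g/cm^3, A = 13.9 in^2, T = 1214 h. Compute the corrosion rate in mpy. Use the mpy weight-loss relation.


Apply the mpy weight-loss relation: CR = 534 * W / (D * A * T)
Numerator: 534 * 463.3 = 247402.2
Denominator: 3.6 * 13.9 * 1214 = 60748.56
CR = 247402.2 / 60748.56 = 4.07256 mpy

4.07256 mpy


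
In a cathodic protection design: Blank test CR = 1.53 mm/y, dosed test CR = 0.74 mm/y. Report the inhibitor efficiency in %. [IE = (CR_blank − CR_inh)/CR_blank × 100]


Apply the inhibitor-efficiency definition: IE = (CR_blank − CR_inh)/CR_blank × 100
IE = (1.53 − 0.74) / 1.53 × 100
IE = 0.79 / 1.53 × 100 = 51.6 %

51.6 %


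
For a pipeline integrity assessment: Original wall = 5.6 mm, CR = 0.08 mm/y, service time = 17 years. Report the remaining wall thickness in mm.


Remaining wall = original − CR × time
t = 5.6 − 0.08*17 = 5.6 − 1.36 = 4.24 mm

4.24 mm


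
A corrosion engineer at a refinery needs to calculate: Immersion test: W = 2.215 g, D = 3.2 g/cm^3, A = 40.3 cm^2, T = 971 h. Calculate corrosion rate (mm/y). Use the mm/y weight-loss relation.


Apply the mm/y weight-loss relation: CR = 87600 * W / (D * A * T)
Numerator: 87600 * 2.215 = 194034.0
Denominator: 3.2 * 40.3 * 971 = 125220.16
CR = 194034.0 / 125220.16 = 1.5495 mm/y

1.5495 mm/y


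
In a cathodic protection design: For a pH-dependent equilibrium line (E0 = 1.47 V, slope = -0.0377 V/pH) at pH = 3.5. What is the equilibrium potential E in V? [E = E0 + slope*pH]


Apply the Pourbaix line equation: E = E0 + slope*pH
E = 1.47 + (-0.0377)*3.5 = 1.47 + (-0.13195) = 1.33805 V
Rounded to 3 decimal places: E = 1.338 V

1.338 V


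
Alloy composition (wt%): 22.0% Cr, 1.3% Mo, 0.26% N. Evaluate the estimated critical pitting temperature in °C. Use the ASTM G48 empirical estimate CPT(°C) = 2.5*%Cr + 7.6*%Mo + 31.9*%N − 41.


Apply the ASTM G48 empirical CPT estimate: CPT(°C) = 2.5*%Cr + 7.6*%Mo + 31.9*%N − 41
2.5*22.0 = 55; 7.6*1.3 = 9.88; 31.9*0.26 = 8.294
CPT = 55 + 9.88 + 8.294 − 41 = 32.174 °C
Rounded to 0.1 °C: CPT ≈ 32.2 °C

32.2 °C


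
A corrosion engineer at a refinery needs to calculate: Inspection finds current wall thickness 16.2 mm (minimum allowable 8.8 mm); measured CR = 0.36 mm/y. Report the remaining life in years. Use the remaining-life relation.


Apply the remaining-life relation: RL = (t_current − t_min) / CR
RL = (16.2 − 8.8) / 0.36 = 7.4 / 0.36 = 20.6 years

20.6 years


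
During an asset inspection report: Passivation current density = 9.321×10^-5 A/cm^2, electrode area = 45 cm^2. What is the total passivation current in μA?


I = i_pass * A, then convert A → μA (×10^6)
I = 9.321×10^-5 * 45 * 10^6 = 4194.45 μA

4194.45 μA


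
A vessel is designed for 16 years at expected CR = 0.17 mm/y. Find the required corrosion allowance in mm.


Corrosion allowance = CR × design life
CA = 0.17 * 16 = 2.72 mm

2.72 mm


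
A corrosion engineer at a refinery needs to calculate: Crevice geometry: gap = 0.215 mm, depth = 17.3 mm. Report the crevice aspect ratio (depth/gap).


Aspect ratio = depth / gap
Ratio = 17.3 / 0.215 = 80.5

80.5


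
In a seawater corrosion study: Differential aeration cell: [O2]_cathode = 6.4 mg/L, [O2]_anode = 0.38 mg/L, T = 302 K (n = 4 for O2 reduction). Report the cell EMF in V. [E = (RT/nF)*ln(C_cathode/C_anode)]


Apply the Nernst concentration-cell relation: E = (RT/nF)*ln(C_cathode/C_anode)
RT/nF = 8.314*302/(4*96485) = 0.00650575 V
ln(6.4/0.38) = 2.82388
E = 0.00650575 * 2.82388 = 0.01837 V

0.01837 V


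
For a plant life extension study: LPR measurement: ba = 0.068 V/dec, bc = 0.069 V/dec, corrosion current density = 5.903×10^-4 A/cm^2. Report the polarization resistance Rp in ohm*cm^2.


Apply the Stern-Geary equation: Rp = ba*bc / (2.303*icorr*(ba+bc))
ba*bc = 0.068*0.069 = 0.004692
ba+bc = 0.137; 2.303*icorr*(ba+bc) = 2.303*5.903×10^-4*0.137 = 1.8624614×10^-4
Rp = 0.004692 / 1.8624614×10^-4 = 25.2 ohm*cm^2

25.2 ohm*cm^2


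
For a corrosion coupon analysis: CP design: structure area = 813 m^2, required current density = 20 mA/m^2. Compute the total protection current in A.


I = area * current density, then convert mA → A (÷1000)
I = 813 * 20 / 1000 = 16.26 A

16.26 A


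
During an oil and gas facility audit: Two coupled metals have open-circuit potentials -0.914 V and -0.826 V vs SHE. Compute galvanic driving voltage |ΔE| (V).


Driving voltage is the absolute potential difference.
|ΔE| = |-0.914 − (-0.826)| = 0.088 V

0.088 V


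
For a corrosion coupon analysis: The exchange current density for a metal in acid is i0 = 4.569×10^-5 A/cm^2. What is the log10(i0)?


i0 = 4.569×10^-5 A/cm^2
log10(i0) = -4.34

-4.34


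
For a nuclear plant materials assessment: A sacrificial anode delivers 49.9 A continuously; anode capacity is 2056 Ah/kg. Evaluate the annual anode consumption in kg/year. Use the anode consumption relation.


Annual consumption = current * hours per year / capacity
Rate = 49.9 * 8760 / 2056 = 212.6 kg/year

212.6 kg/year


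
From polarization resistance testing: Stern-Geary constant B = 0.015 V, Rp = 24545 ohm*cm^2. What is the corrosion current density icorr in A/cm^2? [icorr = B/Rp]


Apply the Stern-Geary relation: icorr = B / Rp
icorr = 0.015 / 24545 = 6.111×10^-7 A/cm^2

6.111×10^-7 A/cm^2


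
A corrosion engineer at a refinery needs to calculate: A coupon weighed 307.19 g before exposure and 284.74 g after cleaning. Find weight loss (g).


Weight loss = initial − final
WL = 307.19 − 284.74 = 22.45 g

22.45 g
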